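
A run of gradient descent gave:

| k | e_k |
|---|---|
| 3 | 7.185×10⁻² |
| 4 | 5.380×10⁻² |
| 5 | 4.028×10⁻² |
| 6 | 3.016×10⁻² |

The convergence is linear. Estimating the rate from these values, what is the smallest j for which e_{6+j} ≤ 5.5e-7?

Rate ρ ≈ e_6/e_5 = 3.016×10⁻²/4.028×10⁻² = 0.7488.
After j more steps, e_{6+j} ≈ 3.016×10⁻²·ρ^j; need ρ^j ≤ 5.5e-7/3.016×10⁻² = 1.82361e-05.
j ≥ ln(1.82361e-05)/ln(0.7488) = -10.9121/-0.28928 = 37.722.
So 38 more iterations are needed.

38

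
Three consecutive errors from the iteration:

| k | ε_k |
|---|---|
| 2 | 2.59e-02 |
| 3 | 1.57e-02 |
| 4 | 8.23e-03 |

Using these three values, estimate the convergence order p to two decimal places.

1.29

p ≈ ln(ε_4/ε_3) / ln(ε_3/ε_2)
  = ln(8.23e-03/1.57e-02) / ln(1.57e-02/2.59e-02)
  = ln(0.524204) / ln(0.606178)
  = -0.64587 / -0.50058 ≈ 1.29024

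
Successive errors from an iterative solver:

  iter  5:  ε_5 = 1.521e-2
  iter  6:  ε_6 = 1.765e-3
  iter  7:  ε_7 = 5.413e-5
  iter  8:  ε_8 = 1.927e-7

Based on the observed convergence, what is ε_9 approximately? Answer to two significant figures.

2.1e-11

First estimate the order: p ≈ ln(ε_8/ε_7) / ln(ε_7/ε_6) = ln(1.927e-7/5.413e-5)/ln(5.413e-5/1.765e-3) = ln(0.00355995)/ln(0.0306686) ≈ 1.6180.
Then ε_9 ≈ ε_8·(ε_8/ε_7)^p = 1.927e-7·(0.00355995)^1.6180 = 1.927e-7·0.000109203 ≈ 2.104e-11.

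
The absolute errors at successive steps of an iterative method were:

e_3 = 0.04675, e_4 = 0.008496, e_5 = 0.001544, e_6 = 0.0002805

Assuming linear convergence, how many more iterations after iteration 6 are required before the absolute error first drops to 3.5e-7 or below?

4

Rate ρ ≈ e_6/e_5 = 0.0002805/0.001544 = 0.1817.
After j more steps, e_{6+j} ≈ 0.0002805·ρ^j; need ρ^j ≤ 3.5e-7/0.0002805 = 0.00124777.
j ≥ ln(0.00124777)/ln(0.1817) = -6.6864/-1.70540 = 3.921.
So 4 more iterations are needed.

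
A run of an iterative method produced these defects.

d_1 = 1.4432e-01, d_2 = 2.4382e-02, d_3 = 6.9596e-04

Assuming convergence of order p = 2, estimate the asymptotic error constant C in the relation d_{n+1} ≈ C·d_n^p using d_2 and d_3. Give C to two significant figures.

1.2

C ≈ d_3 / d_2^2
  = 6.9596e-04 / (2.4382e-02)^2
  = 6.9596e-04 / 0.000594482 ≈ 1.1707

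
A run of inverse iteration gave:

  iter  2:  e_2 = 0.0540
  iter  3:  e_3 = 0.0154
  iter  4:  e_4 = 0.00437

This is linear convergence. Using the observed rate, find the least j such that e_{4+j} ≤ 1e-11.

16

Rate ρ ≈ e_4/e_3 = 0.00437/0.0154 = 0.2838.
After j more steps, e_{4+j} ≈ 0.00437·ρ^j; need ρ^j ≤ 1e-11/0.00437 = 2.28833e-09.
j ≥ ln(2.28833e-09)/ln(0.2838) = -19.8954/-1.25949 = 15.796.
So 16 more iterations are needed.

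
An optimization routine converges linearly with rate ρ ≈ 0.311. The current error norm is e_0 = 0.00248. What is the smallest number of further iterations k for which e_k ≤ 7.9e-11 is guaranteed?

15

After k steps, e_k ≈ 0.00248·0.311^k.
Need 0.311^k ≤ 7.9e-11/0.00248 = 3.18548e-08.
k ≥ ln(3.18548e-08)/ln(0.311) = -17.2621/-1.16796 = 14.780.
Smallest integer k = 15.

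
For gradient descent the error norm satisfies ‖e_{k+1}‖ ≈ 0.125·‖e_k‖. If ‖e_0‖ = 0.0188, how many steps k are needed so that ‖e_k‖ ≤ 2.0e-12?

12

After k steps, ‖e_k‖ ≈ 0.0188·0.125^k.
Need 0.125^k ≤ 2.0e-12/0.0188 = 1.06383e-10.
k ≥ ln(1.06383e-10)/ln(0.125) = -22.9640/-2.07944 = 11.043.
Smallest integer k = 12.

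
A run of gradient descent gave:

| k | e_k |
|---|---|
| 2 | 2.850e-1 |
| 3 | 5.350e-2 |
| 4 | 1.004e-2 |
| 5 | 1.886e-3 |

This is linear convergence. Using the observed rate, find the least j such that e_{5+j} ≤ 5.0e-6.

4

Rate ρ ≈ e_5/e_4 = 1.886e-3/1.004e-2 = 0.1878.
After j more steps, e_{5+j} ≈ 1.886e-3·ρ^j; need ρ^j ≤ 5.0e-6/1.886e-3 = 0.00265111.
j ≥ ln(0.00265111)/ln(0.1878) = -5.9328/-1.67238 = 3.548.
So 4 more iterations are needed.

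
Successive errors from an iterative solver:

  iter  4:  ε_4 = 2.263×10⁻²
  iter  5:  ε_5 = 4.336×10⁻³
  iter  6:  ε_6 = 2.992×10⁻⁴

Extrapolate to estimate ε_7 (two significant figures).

4.0e-6

First estimate the order: p ≈ ln(ε_6/ε_5) / ln(ε_5/ε_4) = ln(2.992×10⁻⁴/4.336×10⁻³)/ln(4.336×10⁻³/2.263×10⁻²) = ln(0.0690037)/ln(0.191604) ≈ 1.6181.
Then ε_7 ≈ ε_6·(ε_6/ε_5)^p = 2.992×10⁻⁴·(0.0690037)^1.6181 = 2.992×10⁻⁴·0.0132184 ≈ 3.955e-06.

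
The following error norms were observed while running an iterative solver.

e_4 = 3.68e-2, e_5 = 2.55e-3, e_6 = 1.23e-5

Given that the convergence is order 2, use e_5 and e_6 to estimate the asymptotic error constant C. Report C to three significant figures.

1.89

C ≈ e_6 / e_5^2
  = 1.23e-5 / (2.55e-3)^2
  = 1.23e-5 / 6.5025e-06 ≈ 1.8916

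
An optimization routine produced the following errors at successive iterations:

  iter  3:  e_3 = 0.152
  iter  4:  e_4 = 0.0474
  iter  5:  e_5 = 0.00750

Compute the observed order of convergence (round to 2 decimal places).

p ≈ ln(e_5/e_4) / ln(e_4/e_3)
  = ln(0.00750/0.0474) / ln(0.0474/0.152)
  = ln(0.158228) / ln(0.311842)
  = -1.84372 / -1.16526 ≈ 1.58224

1.58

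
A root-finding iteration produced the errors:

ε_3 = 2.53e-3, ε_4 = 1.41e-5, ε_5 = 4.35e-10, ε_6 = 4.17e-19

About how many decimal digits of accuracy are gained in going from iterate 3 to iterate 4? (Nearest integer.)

2

Digits gained ≈ log₁₀(ε_3/ε_4) = log₁₀(2.53e-3/1.41e-5) = log₁₀(179.433) ≈ 2.254.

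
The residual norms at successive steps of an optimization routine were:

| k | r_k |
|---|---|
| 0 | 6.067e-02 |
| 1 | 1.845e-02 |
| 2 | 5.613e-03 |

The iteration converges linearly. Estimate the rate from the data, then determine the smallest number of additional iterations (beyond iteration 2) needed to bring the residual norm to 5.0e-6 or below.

Rate ρ ≈ r_2/r_1 = 5.613e-03/1.845e-02 = 0.3042.
After j more steps, r_{2+j} ≈ 5.613e-03·ρ^j; need ρ^j ≤ 5.0e-6/5.613e-03 = 0.000890789.
j ≥ ln(0.000890789)/ln(0.3042) = -7.0234/-1.19007 = 5.902.
So 6 more iterations are needed.

6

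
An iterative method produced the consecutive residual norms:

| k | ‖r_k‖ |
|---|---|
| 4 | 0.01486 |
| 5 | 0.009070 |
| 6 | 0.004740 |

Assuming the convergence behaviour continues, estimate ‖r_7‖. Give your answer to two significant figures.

2.0e-3

First estimate the order: p ≈ ln(‖r_6‖/‖r_5‖) / ln(‖r_5‖/‖r_4‖) = ln(0.004740/0.009070)/ln(0.009070/0.01486) = ln(0.522602)/ln(0.610363) ≈ 1.3144.
Then ‖r_7‖ ≈ ‖r_6‖·(‖r_6‖/‖r_5‖)^p = 0.004740·(0.522602)^1.3144 = 0.004740·0.426152 ≈ 0.00202.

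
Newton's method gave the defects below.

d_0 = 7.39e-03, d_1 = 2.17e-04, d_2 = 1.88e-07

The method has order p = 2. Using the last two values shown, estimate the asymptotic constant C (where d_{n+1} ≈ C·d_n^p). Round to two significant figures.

4.0

C ≈ d_2 / d_1^2
  = 1.88e-07 / (2.17e-04)^2
  = 1.88e-07 / 4.7089e-08 ≈ 3.9924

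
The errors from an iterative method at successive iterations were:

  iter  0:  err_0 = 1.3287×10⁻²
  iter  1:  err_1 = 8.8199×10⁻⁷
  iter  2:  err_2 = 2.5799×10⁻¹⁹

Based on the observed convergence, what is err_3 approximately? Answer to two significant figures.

First estimate the order: p ≈ ln(err_2/err_1) / ln(err_1/err_0) = ln(2.5799×10⁻¹⁹/8.8199×10⁻⁷)/ln(8.8199×10⁻⁷/1.3287×10⁻²) = ln(2.92509e-13)/ln(6.63799e-05) ≈ 3.0000.
Then err_3 ≈ err_2·(err_2/err_1)^p = 2.5799×10⁻¹⁹·(2.92509e-13)^3.0000 = 2.5799×10⁻¹⁹·2.50275e-38 ≈ 6.457e-57.

6.5e-57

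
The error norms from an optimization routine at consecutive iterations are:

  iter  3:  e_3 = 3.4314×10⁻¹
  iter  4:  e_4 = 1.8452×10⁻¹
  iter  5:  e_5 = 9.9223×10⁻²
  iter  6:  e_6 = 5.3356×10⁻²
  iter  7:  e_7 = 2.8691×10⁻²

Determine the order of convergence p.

1

Consecutive ratios: e_7/e_6 = 2.8691×10⁻²/5.3356×10⁻² = 0.537728, e_6/e_5 = 5.3356×10⁻²/9.9223×10⁻² = 0.537738.
p ≈ ln(0.537728)/ln(0.537738) = -0.6204/-0.6204 ≈ 1.00.
So the convergence is linear (order 1).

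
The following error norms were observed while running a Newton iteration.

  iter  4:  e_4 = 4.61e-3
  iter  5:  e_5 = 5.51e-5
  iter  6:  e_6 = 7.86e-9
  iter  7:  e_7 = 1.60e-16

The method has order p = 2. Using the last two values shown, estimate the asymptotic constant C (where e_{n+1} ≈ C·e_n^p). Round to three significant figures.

C ≈ e_7 / e_6^2
  = 1.60e-16 / (7.86e-9)^2
  = 1.60e-16 / 6.17796e-17 ≈ 2.5899

2.59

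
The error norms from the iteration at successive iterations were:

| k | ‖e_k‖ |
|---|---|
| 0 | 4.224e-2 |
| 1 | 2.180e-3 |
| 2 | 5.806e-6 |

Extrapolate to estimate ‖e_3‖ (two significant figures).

4.1e-11

First estimate the order: p ≈ ln(‖e_2‖/‖e_1‖) / ln(‖e_1‖/‖e_0‖) = ln(5.806e-6/2.180e-3)/ln(2.180e-3/4.224e-2) = ln(0.0026633)/ln(0.0516098) ≈ 2.0000.
Then ‖e_3‖ ≈ ‖e_2‖·(‖e_2‖/‖e_1‖)^p = 5.806e-6·(0.0026633)^2.0000 = 5.806e-6·7.09317e-06 ≈ 4.118e-11.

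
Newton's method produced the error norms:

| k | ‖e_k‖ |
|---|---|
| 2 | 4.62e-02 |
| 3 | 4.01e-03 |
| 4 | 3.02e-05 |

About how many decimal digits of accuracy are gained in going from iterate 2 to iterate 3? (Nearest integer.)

1

Digits gained ≈ log₁₀(‖e_2‖/‖e_3‖) = log₁₀(4.62e-02/4.01e-03) = log₁₀(11.5212) ≈ 1.061.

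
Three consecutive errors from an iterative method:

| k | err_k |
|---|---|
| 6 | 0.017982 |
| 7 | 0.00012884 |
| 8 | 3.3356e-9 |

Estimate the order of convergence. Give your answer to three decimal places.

p ≈ ln(err_8/err_7) / ln(err_7/err_6)
  = ln(3.3356e-9/0.00012884) / ln(0.00012884/0.017982)
  = ln(2.58895e-05) / ln(0.00716494)
  = -10.561673 / -4.938556 ≈ 2.138616

2.139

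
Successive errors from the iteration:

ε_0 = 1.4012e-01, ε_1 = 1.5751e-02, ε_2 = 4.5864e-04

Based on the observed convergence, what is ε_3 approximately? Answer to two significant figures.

First estimate the order: p ≈ ln(ε_2/ε_1) / ln(ε_1/ε_0) = ln(4.5864e-04/1.5751e-02)/ln(1.5751e-02/1.4012e-01) = ln(0.0291182)/ln(0.112411) ≈ 1.6180.
Then ε_3 ≈ ε_2·(ε_2/ε_1)^p = 4.5864e-04·(0.0291182)^1.6180 = 4.5864e-04·0.00327354 ≈ 1.501e-06.

1.5e-6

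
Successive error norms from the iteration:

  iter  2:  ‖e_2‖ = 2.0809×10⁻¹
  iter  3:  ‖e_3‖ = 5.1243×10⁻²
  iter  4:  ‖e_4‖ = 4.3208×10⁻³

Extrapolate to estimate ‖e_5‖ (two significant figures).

First estimate the order: p ≈ ln(‖e_4‖/‖e_3‖) / ln(‖e_3‖/‖e_2‖) = ln(4.3208×10⁻³/5.1243×10⁻²)/ln(5.1243×10⁻²/2.0809×10⁻¹) = ln(0.0843198)/ln(0.246254) ≈ 1.7648.
Then ‖e_5‖ ≈ ‖e_4‖·(‖e_4‖/‖e_3‖)^p = 4.3208×10⁻³·(0.0843198)^1.7648 = 4.3208×10⁻³·0.0127198 ≈ 5.496e-05.

5.5e-5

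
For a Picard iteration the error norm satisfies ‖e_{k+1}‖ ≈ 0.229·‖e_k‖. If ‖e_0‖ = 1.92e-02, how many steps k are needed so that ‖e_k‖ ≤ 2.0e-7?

After k steps, ‖e_k‖ ≈ 1.92e-02·0.229^k.
Need 0.229^k ≤ 2.0e-7/1.92e-02 = 1.04167e-05.
k ≥ ln(1.04167e-05)/ln(0.229) = -11.4721/-1.47403 = 7.783.
Smallest integer k = 8.

8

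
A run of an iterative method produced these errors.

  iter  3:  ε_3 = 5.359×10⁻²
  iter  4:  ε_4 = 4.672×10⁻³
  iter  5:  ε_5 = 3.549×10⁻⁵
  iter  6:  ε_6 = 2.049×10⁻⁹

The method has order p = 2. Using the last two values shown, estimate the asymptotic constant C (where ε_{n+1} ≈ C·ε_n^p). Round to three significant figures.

1.63

C ≈ ε_6 / ε_5^2
  = 2.049×10⁻⁹ / (3.549×10⁻⁵)^2
  = 2.049×10⁻⁹ / 1.25954e-09 ≈ 1.6268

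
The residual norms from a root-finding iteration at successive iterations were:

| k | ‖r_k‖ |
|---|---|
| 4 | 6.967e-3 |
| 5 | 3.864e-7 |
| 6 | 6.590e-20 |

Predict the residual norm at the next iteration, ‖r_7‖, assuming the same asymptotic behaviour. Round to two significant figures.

First estimate the order: p ≈ ln(‖r_6‖/‖r_5‖) / ln(‖r_5‖/‖r_4‖) = ln(6.590e-20/3.864e-7)/ln(3.864e-7/6.967e-3) = ln(1.70549e-13)/ln(5.54615e-05) ≈ 3.0000.
Then ‖r_7‖ ≈ ‖r_6‖·(‖r_6‖/‖r_5‖)^p = 6.590e-20·(1.70549e-13)^3.0000 = 6.590e-20·4.96075e-39 ≈ 3.269e-58.

3.3e-58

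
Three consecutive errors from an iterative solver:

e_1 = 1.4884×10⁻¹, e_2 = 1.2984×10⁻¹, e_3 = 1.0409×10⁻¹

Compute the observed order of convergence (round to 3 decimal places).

1.619

p ≈ ln(e_3/e_2) / ln(e_2/e_1)
  = ln(1.0409×10⁻¹/1.2984×10⁻¹) / ln(1.2984×10⁻¹/1.4884×10⁻¹)
  = ln(0.801679) / ln(0.872346)
  = -0.221047 / -0.136569 ≈ 1.618574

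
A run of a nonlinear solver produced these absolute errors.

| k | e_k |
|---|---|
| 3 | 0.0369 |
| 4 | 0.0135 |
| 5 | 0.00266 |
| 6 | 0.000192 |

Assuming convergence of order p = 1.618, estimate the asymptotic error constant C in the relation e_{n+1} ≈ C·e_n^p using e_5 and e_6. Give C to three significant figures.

2.82

C ≈ e_6 / e_5^1.618
  = 0.000192 / (0.00266)^1.618
  = 0.000192 / 6.81488e-05 ≈ 2.8174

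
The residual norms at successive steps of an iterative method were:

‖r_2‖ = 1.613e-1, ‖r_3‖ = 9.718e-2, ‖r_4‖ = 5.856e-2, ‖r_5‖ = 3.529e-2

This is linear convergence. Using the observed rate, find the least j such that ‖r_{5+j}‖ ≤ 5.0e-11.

Rate ρ ≈ ‖r_5‖/‖r_4‖ = 3.529e-2/5.856e-2 = 0.6026.
After j more steps, ‖r_{5+j}‖ ≈ 3.529e-2·ρ^j; need ρ^j ≤ 5.0e-11/3.529e-2 = 1.41683e-09.
j ≥ ln(1.41683e-09)/ln(0.6026) = -20.3748/-0.50650 = 40.227.
So 41 more iterations are needed.

41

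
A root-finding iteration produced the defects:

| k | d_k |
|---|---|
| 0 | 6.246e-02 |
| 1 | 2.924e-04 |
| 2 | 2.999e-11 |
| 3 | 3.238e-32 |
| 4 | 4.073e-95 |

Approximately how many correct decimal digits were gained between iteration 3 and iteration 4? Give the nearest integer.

Digits gained ≈ log₁₀(d_3/d_4) = log₁₀(3.238e-32/4.073e-95) = log₁₀(7.94991e+62) ≈ 62.900.

63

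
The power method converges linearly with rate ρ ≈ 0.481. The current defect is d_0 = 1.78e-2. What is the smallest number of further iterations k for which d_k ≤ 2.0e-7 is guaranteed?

16

After k steps, d_k ≈ 1.78e-2·0.481^k.
Need 0.481^k ≤ 2.0e-7/1.78e-2 = 1.1236e-05.
k ≥ ln(1.1236e-05)/ln(0.481) = -11.3964/-0.73189 = 15.571.
Smallest integer k = 16.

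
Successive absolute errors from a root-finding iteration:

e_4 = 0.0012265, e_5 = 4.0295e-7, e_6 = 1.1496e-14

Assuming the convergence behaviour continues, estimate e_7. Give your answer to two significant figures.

First estimate the order: p ≈ ln(e_6/e_5) / ln(e_5/e_4) = ln(1.1496e-14/4.0295e-7)/ln(4.0295e-7/0.0012265) = ln(2.85296e-08)/ln(0.000328536) ≈ 2.1659.
Then e_7 ≈ e_6·(e_6/e_5)^p = 1.1496e-14·(2.85296e-08)^2.1659 = 1.1496e-14·4.55958e-17 ≈ 5.242e-31.

5.2e-31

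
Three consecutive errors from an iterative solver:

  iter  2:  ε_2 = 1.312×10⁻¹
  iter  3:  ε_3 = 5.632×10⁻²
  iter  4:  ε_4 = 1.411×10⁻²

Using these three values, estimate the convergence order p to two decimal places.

p ≈ ln(ε_4/ε_3) / ln(ε_3/ε_2)
  = ln(1.411×10⁻²/5.632×10⁻²) / ln(5.632×10⁻²/1.312×10⁻¹)
  = ln(0.250533) / ln(0.429268)
  = -1.38416 / -0.84567 ≈ 1.63676

1.64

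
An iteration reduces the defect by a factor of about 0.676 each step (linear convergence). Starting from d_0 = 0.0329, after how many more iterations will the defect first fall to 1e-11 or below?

After k steps, d_k ≈ 0.0329·0.676^k.
Need 0.676^k ≤ 1e-11/0.0329 = 3.03951e-10.
k ≥ ln(3.03951e-10)/ln(0.676) = -21.9142/-0.39156 = 55.966.
Smallest integer k = 56.

56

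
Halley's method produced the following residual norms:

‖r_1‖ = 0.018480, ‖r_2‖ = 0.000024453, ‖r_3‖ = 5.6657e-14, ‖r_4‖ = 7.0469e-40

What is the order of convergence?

Consecutive ratios: ‖r_4‖/‖r_3‖ = 7.0469e-40/5.6657e-14 = 1.24378e-26, ‖r_3‖/‖r_2‖ = 5.6657e-14/0.000024453 = 2.31698e-09.
p ≈ ln(1.24378e-26)/ln(2.31698e-09) = -59.6491/-19.8830 ≈ 3.00.
So the convergence is cubic (order 3).

3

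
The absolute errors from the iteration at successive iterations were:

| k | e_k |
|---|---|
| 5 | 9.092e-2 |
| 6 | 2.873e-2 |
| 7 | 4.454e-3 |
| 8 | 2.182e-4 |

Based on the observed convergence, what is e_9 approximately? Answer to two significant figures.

First estimate the order: p ≈ ln(e_8/e_7) / ln(e_7/e_6) = ln(2.182e-4/4.454e-3)/ln(4.454e-3/2.873e-2) = ln(0.0489897)/ln(0.15503) ≈ 1.6180.
Then e_9 ≈ e_8·(e_8/e_7)^p = 2.182e-4·(0.0489897)^1.6180 = 2.182e-4·0.00759608 ≈ 1.657e-06.

1.7e-6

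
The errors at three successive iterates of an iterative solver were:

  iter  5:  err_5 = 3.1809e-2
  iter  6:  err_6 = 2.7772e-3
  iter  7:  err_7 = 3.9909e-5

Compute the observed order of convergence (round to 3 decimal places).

p ≈ ln(err_7/err_6) / ln(err_6/err_5)
  = ln(3.9909e-5/2.7772e-3) / ln(2.7772e-3/3.1809e-2)
  = ln(0.0143702) / ln(0.0873086)
  = -4.242599 / -2.438306 ≈ 1.739978

1.740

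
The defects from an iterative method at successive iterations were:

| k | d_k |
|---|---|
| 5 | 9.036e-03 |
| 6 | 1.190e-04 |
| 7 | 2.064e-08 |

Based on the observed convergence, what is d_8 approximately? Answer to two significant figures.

6.2e-16

First estimate the order: p ≈ ln(d_7/d_6) / ln(d_6/d_5) = ln(2.064e-08/1.190e-04)/ln(1.190e-04/9.036e-03) = ln(0.000173445)/ln(0.0131695) ≈ 2.0000.
Then d_8 ≈ d_7·(d_7/d_6)^p = 2.064e-08·(0.000173445)^2.0000 = 2.064e-08·3.00832e-08 ≈ 6.209e-16.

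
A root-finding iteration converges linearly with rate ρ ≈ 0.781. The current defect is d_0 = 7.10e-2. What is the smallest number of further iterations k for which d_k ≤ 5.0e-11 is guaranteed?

After k steps, d_k ≈ 7.10e-2·0.781^k.
Need 0.781^k ≤ 5.0e-11/7.10e-2 = 7.04225e-10.
k ≥ ln(7.04225e-10)/ln(0.781) = -21.0739/-0.24718 = 85.257.
Smallest integer k = 86.

86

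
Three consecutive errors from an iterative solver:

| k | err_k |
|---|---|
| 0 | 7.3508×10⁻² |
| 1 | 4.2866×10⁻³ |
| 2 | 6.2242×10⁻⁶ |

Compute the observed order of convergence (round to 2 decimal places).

p ≈ ln(err_2/err_1) / ln(err_1/err_0)
  = ln(6.2242×10⁻⁶/4.2866×10⁻³) / ln(4.2866×10⁻³/7.3508×10⁻²)
  = ln(0.00145201) / ln(0.0583147)
  = -6.53481 / -2.84190 ≈ 2.29945

2.30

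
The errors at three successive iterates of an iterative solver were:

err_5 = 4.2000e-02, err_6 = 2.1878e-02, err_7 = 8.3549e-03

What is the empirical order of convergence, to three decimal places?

1.476

p ≈ ln(err_7/err_6) / ln(err_6/err_5)
  = ln(8.3549e-03/2.1878e-02) / ln(2.1878e-02/4.2000e-02)
  = ln(0.381886) / ln(0.520905)
  = -0.962633 / -0.652188 ≈ 1.476005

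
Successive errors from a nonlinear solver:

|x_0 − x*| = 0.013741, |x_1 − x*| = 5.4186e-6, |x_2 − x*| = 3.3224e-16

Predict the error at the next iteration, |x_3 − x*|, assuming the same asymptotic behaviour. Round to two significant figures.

7.7e-47

First estimate the order: p ≈ ln(|x_2 − x*|/|x_1 − x*|) / ln(|x_1 − x*|/|x_0 − x*|) = ln(3.3224e-16/5.4186e-6)/ln(5.4186e-6/0.013741) = ln(6.13147e-11)/ln(0.000394338) ≈ 3.0000.
Then |x_3 − x*| ≈ |x_2 − x*|·(|x_2 − x*|/|x_1 − x*|)^p = 3.3224e-16·(6.13147e-11)^3.0000 = 3.3224e-16·2.30512e-31 ≈ 7.659e-47.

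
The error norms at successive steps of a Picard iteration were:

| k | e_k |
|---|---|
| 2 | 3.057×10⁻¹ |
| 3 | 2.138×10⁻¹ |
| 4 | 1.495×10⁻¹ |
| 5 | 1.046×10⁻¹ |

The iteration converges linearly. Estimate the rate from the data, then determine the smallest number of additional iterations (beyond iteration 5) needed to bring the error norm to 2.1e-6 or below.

31

Rate ρ ≈ e_5/e_4 = 1.046×10⁻¹/1.495×10⁻¹ = 0.6997.
After j more steps, e_{5+j} ≈ 1.046×10⁻¹·ρ^j; need ρ^j ≤ 2.1e-6/1.046×10⁻¹ = 2.00765e-05.
j ≥ ln(2.00765e-05)/ln(0.6997) = -10.8160/-0.35710 = 30.288.
So 31 more iterations are needed.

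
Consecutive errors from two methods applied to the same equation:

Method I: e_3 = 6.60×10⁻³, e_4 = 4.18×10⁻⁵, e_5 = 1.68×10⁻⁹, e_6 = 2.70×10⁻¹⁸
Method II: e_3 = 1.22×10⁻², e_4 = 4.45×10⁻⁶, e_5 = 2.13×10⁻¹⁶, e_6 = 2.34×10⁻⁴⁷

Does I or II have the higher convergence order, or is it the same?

II

Method I: p ≈ ln(2.70×10⁻¹⁸/1.68×10⁻⁹)/ln(1.68×10⁻⁹/4.18×10⁻⁵) ≈ 2.00.
Method II: p ≈ ln(2.34×10⁻⁴⁷/2.13×10⁻¹⁶)/ln(2.13×10⁻¹⁶/4.45×10⁻⁶) ≈ 3.00.
Method II has the higher order (≈3.0 vs ≈2.0).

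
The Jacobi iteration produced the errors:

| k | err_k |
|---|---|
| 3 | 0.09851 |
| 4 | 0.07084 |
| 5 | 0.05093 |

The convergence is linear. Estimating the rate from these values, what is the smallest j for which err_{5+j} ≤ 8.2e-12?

Rate ρ ≈ err_5/err_4 = 0.05093/0.07084 = 0.7189.
After j more steps, err_{5+j} ≈ 0.05093·ρ^j; need ρ^j ≤ 8.2e-12/0.05093 = 1.61005e-10.
j ≥ ln(1.61005e-10)/ln(0.7189) = -22.5496/-0.33003 = 68.326.
So 69 more iterations are needed.

69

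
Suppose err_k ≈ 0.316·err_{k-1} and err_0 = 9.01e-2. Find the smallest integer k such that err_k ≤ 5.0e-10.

After k steps, err_k ≈ 9.01e-2·0.316^k.
Need 0.316^k ≤ 5.0e-10/9.01e-2 = 5.54939e-09.
k ≥ ln(5.54939e-09)/ln(0.316) = -19.0096/-1.15201 = 16.501.
Smallest integer k = 17.

17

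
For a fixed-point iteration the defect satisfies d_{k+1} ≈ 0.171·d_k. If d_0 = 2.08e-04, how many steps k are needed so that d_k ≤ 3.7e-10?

8

After k steps, d_k ≈ 2.08e-04·0.171^k.
Need 0.171^k ≤ 3.7e-10/2.08e-04 = 1.77885e-06.
k ≥ ln(1.77885e-06)/ln(0.171) = -13.2395/-1.76609 = 7.497.
Smallest integer k = 8.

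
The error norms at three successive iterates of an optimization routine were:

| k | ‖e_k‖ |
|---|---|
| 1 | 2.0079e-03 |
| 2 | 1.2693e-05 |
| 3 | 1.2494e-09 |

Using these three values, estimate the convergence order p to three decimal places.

1.822

p ≈ ln(‖e_3‖/‖e_2‖) / ln(‖e_2‖/‖e_1‖)
  = ln(1.2494e-09/1.2693e-05) / ln(1.2693e-05/2.0079e-03)
  = ln(9.84322e-05) / ln(0.00632153)
  = -9.226143 / -5.063794 ≈ 1.821982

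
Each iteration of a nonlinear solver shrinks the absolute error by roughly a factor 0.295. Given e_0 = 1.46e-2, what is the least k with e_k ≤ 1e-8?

12

After k steps, e_k ≈ 1.46e-2·0.295^k.
Need 0.295^k ≤ 1e-8/1.46e-2 = 6.84932e-07.
k ≥ ln(6.84932e-07)/ln(0.295) = -14.1939/-1.22078 = 11.627.
Smallest integer k = 12.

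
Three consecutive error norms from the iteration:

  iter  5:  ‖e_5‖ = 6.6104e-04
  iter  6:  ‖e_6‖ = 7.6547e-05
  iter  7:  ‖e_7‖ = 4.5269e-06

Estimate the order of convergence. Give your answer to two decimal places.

1.31

p ≈ ln(‖e_7‖/‖e_6‖) / ln(‖e_6‖/‖e_5‖)
  = ln(4.5269e-06/7.6547e-05) / ln(7.6547e-05/6.6104e-04)
  = ln(0.0591388) / ln(0.115798)
  = -2.82787 / -2.15591 ≈ 1.31168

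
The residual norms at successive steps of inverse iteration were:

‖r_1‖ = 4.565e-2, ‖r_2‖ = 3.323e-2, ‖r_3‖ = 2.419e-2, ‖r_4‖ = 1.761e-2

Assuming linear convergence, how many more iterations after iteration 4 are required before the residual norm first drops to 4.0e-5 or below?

Rate ρ ≈ ‖r_4‖/‖r_3‖ = 1.761e-2/2.419e-2 = 0.7280.
After j more steps, ‖r_{4+j}‖ ≈ 1.761e-2·ρ^j; need ρ^j ≤ 4.0e-5/1.761e-2 = 0.00227144.
j ≥ ln(0.00227144)/ln(0.7280) = -6.0873/-0.31745 = 19.176.
So 20 more iterations are needed.

20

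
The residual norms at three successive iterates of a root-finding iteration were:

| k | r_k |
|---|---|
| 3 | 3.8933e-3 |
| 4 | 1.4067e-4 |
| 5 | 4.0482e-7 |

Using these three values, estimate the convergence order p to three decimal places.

1.762

p ≈ ln(r_5/r_4) / ln(r_4/r_3)
  = ln(4.0482e-7/1.4067e-4) / ln(1.4067e-4/3.8933e-3)
  = ln(0.0028778) / ln(0.0361313)
  = -5.850729 / -3.320596 ≈ 1.761951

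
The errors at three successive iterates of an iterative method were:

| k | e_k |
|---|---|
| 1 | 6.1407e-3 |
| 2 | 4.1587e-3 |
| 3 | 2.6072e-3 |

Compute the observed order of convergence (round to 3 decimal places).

p ≈ ln(e_3/e_2) / ln(e_2/e_1)
  = ln(2.6072e-3/4.1587e-3) / ln(4.1587e-3/6.1407e-3)
  = ln(0.626927) / ln(0.677235)
  = -0.466925 / -0.389737 ≈ 1.198052

1.198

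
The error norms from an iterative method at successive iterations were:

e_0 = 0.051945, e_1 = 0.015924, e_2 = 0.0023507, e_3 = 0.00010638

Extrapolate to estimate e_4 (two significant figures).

7.1e-7

First estimate the order: p ≈ ln(e_3/e_2) / ln(e_2/e_1) = ln(0.00010638/0.0023507)/ln(0.0023507/0.015924) = ln(0.0452546)/ln(0.14762) ≈ 1.6180.
Then e_4 ≈ e_3·(e_3/e_2)^p = 0.00010638·(0.0452546)^1.6180 = 0.00010638·0.00668132 ≈ 7.108e-07.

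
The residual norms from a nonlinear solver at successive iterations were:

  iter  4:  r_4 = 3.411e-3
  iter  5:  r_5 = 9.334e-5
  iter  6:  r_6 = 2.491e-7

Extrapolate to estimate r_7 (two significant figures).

First estimate the order: p ≈ ln(r_6/r_5) / ln(r_5/r_4) = ln(2.491e-7/9.334e-5)/ln(9.334e-5/3.411e-3) = ln(0.00266874)/ln(0.0273644) ≈ 1.6468.
Then r_7 ≈ r_6·(r_6/r_5)^p = 2.491e-7·(0.00266874)^1.6468 = 2.491e-7·5.77619e-05 ≈ 1.439e-11.

1.4e-11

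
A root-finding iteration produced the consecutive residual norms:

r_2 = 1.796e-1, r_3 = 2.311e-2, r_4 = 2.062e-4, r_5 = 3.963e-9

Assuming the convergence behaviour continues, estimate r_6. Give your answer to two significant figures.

First estimate the order: p ≈ ln(r_5/r_4) / ln(r_4/r_3) = ln(3.963e-9/2.062e-4)/ln(2.062e-4/2.311e-2) = ln(1.92192e-05)/ln(0.00892254) ≈ 2.3012.
Then r_6 ≈ r_5·(r_5/r_4)^p = 3.963e-9·(1.92192e-05)^2.3012 = 3.963e-9·1.40259e-11 ≈ 5.558e-20.

5.6e-20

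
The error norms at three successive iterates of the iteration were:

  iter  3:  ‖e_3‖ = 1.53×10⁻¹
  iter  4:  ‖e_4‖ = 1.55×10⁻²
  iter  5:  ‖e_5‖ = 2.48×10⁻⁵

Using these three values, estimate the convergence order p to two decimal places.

p ≈ ln(‖e_5‖/‖e_4‖) / ln(‖e_4‖/‖e_3‖)
  = ln(2.48×10⁻⁵/1.55×10⁻²) / ln(1.55×10⁻²/1.53×10⁻¹)
  = ln(0.0016) / ln(0.101307)
  = -6.43775 / -2.28960 ≈ 2.81174

2.81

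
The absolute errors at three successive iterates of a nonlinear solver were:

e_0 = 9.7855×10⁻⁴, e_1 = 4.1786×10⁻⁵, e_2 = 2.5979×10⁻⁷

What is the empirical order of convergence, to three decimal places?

1.611

p ≈ ln(e_2/e_1) / ln(e_1/e_0)
  = ln(2.5979×10⁻⁷/4.1786×10⁻⁵) / ln(4.1786×10⁻⁵/9.7855×10⁻⁴)
  = ln(0.00621715) / ln(0.042702)
  = -5.080444 / -3.153510 ≈ 1.611044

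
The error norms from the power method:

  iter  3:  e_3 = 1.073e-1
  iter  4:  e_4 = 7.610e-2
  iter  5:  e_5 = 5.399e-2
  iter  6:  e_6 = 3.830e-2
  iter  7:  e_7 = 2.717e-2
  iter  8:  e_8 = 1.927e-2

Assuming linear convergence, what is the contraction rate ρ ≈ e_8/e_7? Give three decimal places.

ρ ≈ e_8/e_7 = 1.927e-2/2.717e-2 = 0.70924

0.709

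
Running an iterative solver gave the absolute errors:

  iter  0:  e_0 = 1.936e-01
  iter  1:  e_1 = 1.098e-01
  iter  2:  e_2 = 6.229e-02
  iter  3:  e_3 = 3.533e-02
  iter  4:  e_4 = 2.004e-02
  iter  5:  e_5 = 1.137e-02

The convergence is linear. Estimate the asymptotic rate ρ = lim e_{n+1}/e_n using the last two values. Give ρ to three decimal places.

ρ ≈ e_5/e_4 = 1.137e-02/2.004e-02 = 0.56737

0.567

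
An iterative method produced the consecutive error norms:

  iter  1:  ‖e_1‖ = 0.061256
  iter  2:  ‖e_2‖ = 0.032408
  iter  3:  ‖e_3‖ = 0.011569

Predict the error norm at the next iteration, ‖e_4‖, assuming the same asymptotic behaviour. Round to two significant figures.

2.2e-3

First estimate the order: p ≈ ln(‖e_3‖/‖e_2‖) / ln(‖e_2‖/‖e_1‖) = ln(0.011569/0.032408)/ln(0.032408/0.061256) = ln(0.35698)/ln(0.529058) ≈ 1.6179.
Then ‖e_4‖ ≈ ‖e_3‖·(‖e_3‖/‖e_2‖)^p = 0.011569·(0.35698)^1.6179 = 0.011569·0.188896 ≈ 0.002185.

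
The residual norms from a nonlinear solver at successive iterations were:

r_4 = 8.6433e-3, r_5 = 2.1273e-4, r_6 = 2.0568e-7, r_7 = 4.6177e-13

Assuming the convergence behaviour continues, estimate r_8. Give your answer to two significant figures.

First estimate the order: p ≈ ln(r_7/r_6) / ln(r_6/r_5) = ln(4.6177e-13/2.0568e-7)/ln(2.0568e-7/2.1273e-4) = ln(2.24509e-06)/ln(0.000966859) ≈ 1.8738.
Then r_8 ≈ r_7·(r_7/r_6)^p = 4.6177e-13·(2.24509e-06)^1.8738 = 4.6177e-13·2.60221e-11 ≈ 1.202e-23.

1.2e-23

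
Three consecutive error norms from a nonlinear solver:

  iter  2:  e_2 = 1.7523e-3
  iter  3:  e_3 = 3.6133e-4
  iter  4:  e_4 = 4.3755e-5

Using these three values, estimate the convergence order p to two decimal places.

1.34

p ≈ ln(e_4/e_3) / ln(e_3/e_2)
  = ln(4.3755e-5/3.6133e-4) / ln(3.6133e-4/1.7523e-3)
  = ln(0.121094) / ln(0.206203)
  = -2.11119 / -1.57889 ≈ 1.33714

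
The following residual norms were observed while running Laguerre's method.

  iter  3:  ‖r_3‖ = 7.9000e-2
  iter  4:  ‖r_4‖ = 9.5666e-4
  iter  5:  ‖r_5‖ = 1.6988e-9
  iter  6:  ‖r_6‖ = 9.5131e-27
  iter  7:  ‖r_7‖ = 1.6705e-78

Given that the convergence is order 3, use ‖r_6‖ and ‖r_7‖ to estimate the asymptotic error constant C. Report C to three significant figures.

1.94

C ≈ ‖r_7‖ / ‖r_6‖^3
  = 1.6705e-78 / (9.5131e-27)^3
  = 1.6705e-78 / 8.60927e-79 ≈ 1.9404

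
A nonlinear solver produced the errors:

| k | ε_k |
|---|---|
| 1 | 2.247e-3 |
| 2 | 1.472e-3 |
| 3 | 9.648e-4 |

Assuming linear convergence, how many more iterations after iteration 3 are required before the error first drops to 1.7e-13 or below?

54

Rate ρ ≈ ε_3/ε_2 = 9.648e-4/1.472e-3 = 0.6554.
After j more steps, ε_{3+j} ≈ 9.648e-4·ρ^j; need ρ^j ≤ 1.7e-13/9.648e-4 = 1.76202e-10.
j ≥ ln(1.76202e-10)/ln(0.6554) = -22.4594/-0.42251 = 53.157.
So 54 more iterations are needed.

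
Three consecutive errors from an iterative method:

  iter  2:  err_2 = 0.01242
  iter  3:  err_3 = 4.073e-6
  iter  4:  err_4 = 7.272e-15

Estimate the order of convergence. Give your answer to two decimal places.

p ≈ ln(err_4/err_3) / ln(err_3/err_2)
  = ln(7.272e-15/4.073e-6) / ln(4.073e-6/0.01242)
  = ln(1.78542e-09) / ln(0.000327939)
  = -20.14361 / -8.02268 ≈ 2.51083

2.51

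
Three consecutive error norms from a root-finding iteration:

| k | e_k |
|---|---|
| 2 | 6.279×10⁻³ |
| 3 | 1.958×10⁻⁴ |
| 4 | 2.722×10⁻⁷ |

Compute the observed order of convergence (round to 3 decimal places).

p ≈ ln(e_4/e_3) / ln(e_3/e_2)
  = ln(2.722×10⁻⁷/1.958×10⁻⁴) / ln(1.958×10⁻⁴/6.279×10⁻³)
  = ln(0.00139019) / ln(0.0311833)
  = -6.578315 / -3.467873 ≈ 1.896931

1.897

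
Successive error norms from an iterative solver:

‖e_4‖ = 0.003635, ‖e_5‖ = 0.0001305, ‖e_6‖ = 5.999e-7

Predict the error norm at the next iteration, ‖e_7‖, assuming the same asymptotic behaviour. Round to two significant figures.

First estimate the order: p ≈ ln(‖e_6‖/‖e_5‖) / ln(‖e_5‖/‖e_4‖) = ln(5.999e-7/0.0001305)/ln(0.0001305/0.003635) = ln(0.00459693)/ln(0.035901) ≈ 1.6178.
Then ‖e_7‖ ≈ ‖e_6‖·(‖e_6‖/‖e_5‖)^p = 5.999e-7·(0.00459693)^1.6178 = 5.999e-7·0.000165326 ≈ 9.918e-11.

9.9e-11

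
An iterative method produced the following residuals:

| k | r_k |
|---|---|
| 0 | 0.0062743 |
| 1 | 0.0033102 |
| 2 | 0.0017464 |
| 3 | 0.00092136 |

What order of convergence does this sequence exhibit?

1

Consecutive ratios: r_3/r_2 = 0.00092136/0.0017464 = 0.527577, r_2/r_1 = 0.0017464/0.0033102 = 0.527581.
p ≈ ln(0.527577)/ln(0.527581) = -0.6395/-0.6395 ≈ 1.00.
So the convergence is linear (order 1).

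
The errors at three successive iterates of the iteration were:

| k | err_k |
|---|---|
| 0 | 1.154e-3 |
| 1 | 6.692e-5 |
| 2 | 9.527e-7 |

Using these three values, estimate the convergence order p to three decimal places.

1.493

p ≈ ln(err_2/err_1) / ln(err_1/err_0)
  = ln(9.527e-7/6.692e-5) / ln(6.692e-5/1.154e-3)
  = ln(0.0142364) / ln(0.0579896)
  = -4.251953 / -2.847492 ≈ 1.493227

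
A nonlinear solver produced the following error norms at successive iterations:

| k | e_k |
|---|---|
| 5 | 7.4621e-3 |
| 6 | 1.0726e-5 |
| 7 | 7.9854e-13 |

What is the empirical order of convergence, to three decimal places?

2.508

p ≈ ln(e_7/e_6) / ln(e_6/e_5)
  = ln(7.9854e-13/1.0726e-5) / ln(1.0726e-5/7.4621e-3)
  = ln(7.4449e-08) / ln(0.0014374)
  = -16.413152 / -6.544919 ≈ 2.507770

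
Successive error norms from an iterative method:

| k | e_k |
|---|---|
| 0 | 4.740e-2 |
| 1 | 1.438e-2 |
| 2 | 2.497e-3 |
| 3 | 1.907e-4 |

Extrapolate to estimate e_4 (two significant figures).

First estimate the order: p ≈ ln(e_3/e_2) / ln(e_2/e_1) = ln(1.907e-4/2.497e-3)/ln(2.497e-3/1.438e-2) = ln(0.0763716)/ln(0.173644) ≈ 1.4692.
Then e_4 ≈ e_3·(e_3/e_2)^p = 1.907e-4·(0.0763716)^1.4692 = 1.907e-4·0.0228457 ≈ 4.357e-06.

4.4e-6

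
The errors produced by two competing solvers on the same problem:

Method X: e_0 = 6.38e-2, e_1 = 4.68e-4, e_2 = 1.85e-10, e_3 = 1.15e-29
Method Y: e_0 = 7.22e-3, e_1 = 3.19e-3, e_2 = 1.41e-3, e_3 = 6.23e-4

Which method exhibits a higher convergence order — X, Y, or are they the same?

X

Method X: p ≈ ln(1.15e-29/1.85e-10)/ln(1.85e-10/4.68e-4) ≈ 3.00.
Method Y: p ≈ ln(6.23e-4/1.41e-3)/ln(1.41e-3/3.19e-3) ≈ 1.00.
Method X has the higher order (≈3.0 vs ≈1.0).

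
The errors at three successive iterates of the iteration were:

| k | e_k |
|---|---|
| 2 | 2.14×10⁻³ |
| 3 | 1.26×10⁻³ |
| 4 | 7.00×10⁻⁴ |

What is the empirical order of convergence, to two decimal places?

1.11

p ≈ ln(e_4/e_3) / ln(e_3/e_2)
  = ln(7.00×10⁻⁴/1.26×10⁻³) / ln(1.26×10⁻³/2.14×10⁻³)
  = ln(0.555556) / ln(0.588785)
  = -0.58779 / -0.52969 ≈ 1.10969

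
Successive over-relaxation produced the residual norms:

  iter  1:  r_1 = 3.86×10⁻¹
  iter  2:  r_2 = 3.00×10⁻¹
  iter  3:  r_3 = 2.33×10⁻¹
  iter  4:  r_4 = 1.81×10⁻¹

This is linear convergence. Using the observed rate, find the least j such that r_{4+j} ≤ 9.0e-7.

Rate ρ ≈ r_4/r_3 = 1.81×10⁻¹/2.33×10⁻¹ = 0.7768.
After j more steps, r_{4+j} ≈ 1.81×10⁻¹·ρ^j; need ρ^j ≤ 9.0e-7/1.81×10⁻¹ = 4.97238e-06.
j ≥ ln(4.97238e-06)/ln(0.7768) = -12.2116/-0.25257 = 48.349.
So 49 more iterations are needed.

49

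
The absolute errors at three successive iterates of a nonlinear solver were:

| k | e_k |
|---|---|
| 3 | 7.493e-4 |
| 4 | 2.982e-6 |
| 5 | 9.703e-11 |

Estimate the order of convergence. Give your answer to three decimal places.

1.870

p ≈ ln(e_5/e_4) / ln(e_4/e_3)
  = ln(9.703e-11/2.982e-6) / ln(2.982e-6/7.493e-4)
  = ln(3.25386e-05) / ln(0.00397971)
  = -10.333083 / -5.526546 ≈ 1.869718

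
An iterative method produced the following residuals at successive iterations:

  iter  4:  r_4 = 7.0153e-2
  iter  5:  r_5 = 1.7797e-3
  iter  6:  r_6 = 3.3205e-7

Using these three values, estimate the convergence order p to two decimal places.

2.34

p ≈ ln(r_6/r_5) / ln(r_5/r_4)
  = ln(3.3205e-7/1.7797e-3) / ln(1.7797e-3/7.0153e-2)
  = ln(0.000186576) / ln(0.0253688)
  = -8.58667 / -3.67424 ≈ 2.33699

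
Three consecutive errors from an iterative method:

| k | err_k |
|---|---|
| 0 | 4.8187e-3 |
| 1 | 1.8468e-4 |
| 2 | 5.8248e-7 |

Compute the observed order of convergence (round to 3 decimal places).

1.766

p ≈ ln(err_2/err_1) / ln(err_1/err_0)
  = ln(5.8248e-7/1.8468e-4) / ln(1.8468e-4/4.8187e-3)
  = ln(0.003154) / ln(0.0383257)
  = -5.759084 / -3.261635 ≈ 1.765705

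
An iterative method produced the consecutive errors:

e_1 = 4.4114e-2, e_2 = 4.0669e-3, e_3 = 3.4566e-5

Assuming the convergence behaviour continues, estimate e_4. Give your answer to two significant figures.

First estimate the order: p ≈ ln(e_3/e_2) / ln(e_2/e_1) = ln(3.4566e-5/4.0669e-3)/ln(4.0669e-3/4.4114e-2) = ln(0.00849935)/ln(0.0921907) ≈ 2.0000.
Then e_4 ≈ e_3·(e_3/e_2)^p = 3.4566e-5·(0.00849935)^2.0000 = 3.4566e-5·7.2239e-05 ≈ 2.497e-09.

2.5e-9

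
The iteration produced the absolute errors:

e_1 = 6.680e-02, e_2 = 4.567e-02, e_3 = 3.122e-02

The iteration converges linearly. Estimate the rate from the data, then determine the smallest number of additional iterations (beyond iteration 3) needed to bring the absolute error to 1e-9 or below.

46

Rate ρ ≈ e_3/e_2 = 3.122e-02/4.567e-02 = 0.6836.
After j more steps, e_{3+j} ≈ 3.122e-02·ρ^j; need ρ^j ≤ 1e-9/3.122e-02 = 3.20307e-08.
j ≥ ln(3.20307e-08)/ln(0.6836) = -17.2566/-0.38038 = 45.367.
So 46 more iterations are needed.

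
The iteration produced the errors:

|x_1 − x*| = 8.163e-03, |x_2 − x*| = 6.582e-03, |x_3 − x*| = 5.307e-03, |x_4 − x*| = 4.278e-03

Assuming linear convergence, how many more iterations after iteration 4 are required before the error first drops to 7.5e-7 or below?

41

Rate ρ ≈ |x_4 − x*|/|x_3 − x*| = 4.278e-03/5.307e-03 = 0.8061.
After j more steps, |x_{4+j} − x*| ≈ 4.278e-03·ρ^j; need ρ^j ≤ 7.5e-7/4.278e-03 = 0.000175316.
j ≥ ln(0.000175316)/ln(0.8061) = -8.6489/-0.21555 = 40.125.
So 41 more iterations are needed.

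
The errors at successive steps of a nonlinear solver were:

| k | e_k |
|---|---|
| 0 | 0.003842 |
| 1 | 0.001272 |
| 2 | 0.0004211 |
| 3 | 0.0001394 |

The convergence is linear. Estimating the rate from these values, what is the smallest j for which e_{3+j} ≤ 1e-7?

7

Rate ρ ≈ e_3/e_2 = 0.0001394/0.0004211 = 0.3310.
After j more steps, e_{3+j} ≈ 0.0001394·ρ^j; need ρ^j ≤ 1e-7/0.0001394 = 0.00071736.
j ≥ ln(0.00071736)/ln(0.3310) = -7.2399/-1.10564 = 6.548.
So 7 more iterations are needed.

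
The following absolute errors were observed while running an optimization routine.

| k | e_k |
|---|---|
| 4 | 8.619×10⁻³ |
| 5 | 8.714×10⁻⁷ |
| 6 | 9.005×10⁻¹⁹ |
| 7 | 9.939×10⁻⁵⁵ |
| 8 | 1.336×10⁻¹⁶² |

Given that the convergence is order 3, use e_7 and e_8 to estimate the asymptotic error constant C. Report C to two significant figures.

C ≈ e_8 / e_7^3
  = 1.336×10⁻¹⁶² / (9.939×10⁻⁵⁵)^3
  = 1.336×10⁻¹⁶² / 9.81811e-163 ≈ 1.3608

1.4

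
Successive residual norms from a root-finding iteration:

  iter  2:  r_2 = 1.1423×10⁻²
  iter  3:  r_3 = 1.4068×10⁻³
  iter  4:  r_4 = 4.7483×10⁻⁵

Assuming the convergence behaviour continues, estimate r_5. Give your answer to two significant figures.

2.0e-7

First estimate the order: p ≈ ln(r_4/r_3) / ln(r_3/r_2) = ln(4.7483×10⁻⁵/1.4068×10⁻³)/ln(1.4068×10⁻³/1.1423×10⁻²) = ln(0.0337525)/ln(0.123155) ≈ 1.6180.
Then r_5 ≈ r_4·(r_4/r_3)^p = 4.7483×10⁻⁵·(0.0337525)^1.6180 = 4.7483×10⁻⁵·0.00415718 ≈ 1.974e-07.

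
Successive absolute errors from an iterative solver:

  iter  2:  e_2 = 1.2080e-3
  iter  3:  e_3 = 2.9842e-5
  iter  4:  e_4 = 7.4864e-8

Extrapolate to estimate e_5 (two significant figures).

4.6e-12

First estimate the order: p ≈ ln(e_4/e_3) / ln(e_3/e_2) = ln(7.4864e-8/2.9842e-5)/ln(2.9842e-5/1.2080e-3) = ln(0.00250868)/ln(0.0247036) ≈ 1.6180.
Then e_5 ≈ e_4·(e_4/e_3)^p = 7.4864e-8·(0.00250868)^1.6180 = 7.4864e-8·6.19873e-05 ≈ 4.641e-12.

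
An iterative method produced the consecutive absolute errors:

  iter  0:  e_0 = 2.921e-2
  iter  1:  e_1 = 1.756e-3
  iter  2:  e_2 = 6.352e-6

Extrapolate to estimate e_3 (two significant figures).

First estimate the order: p ≈ ln(e_2/e_1) / ln(e_1/e_0) = ln(6.352e-6/1.756e-3)/ln(1.756e-3/2.921e-2) = ln(0.00361731)/ln(0.0601164) ≈ 1.9997.
Then e_3 ≈ e_2·(e_2/e_1)^p = 6.352e-6·(0.00361731)^1.9997 = 6.352e-6·1.3107e-05 ≈ 8.326e-11.

8.3e-11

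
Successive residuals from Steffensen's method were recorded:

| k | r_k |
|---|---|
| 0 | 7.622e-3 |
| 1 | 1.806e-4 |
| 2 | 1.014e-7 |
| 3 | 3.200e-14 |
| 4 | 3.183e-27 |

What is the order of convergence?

Consecutive ratios: r_4/r_3 = 3.183e-27/3.200e-14 = 9.94687e-14, r_3/r_2 = 3.200e-14/1.014e-7 = 3.15582e-07.
p ≈ ln(9.94687e-14)/ln(3.15582e-07) = -29.9389/-14.9688 ≈ 2.00.
So the convergence is quadratic (order 2).

2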